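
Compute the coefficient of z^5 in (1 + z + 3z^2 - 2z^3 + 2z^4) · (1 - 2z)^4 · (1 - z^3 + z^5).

(1 + z + 3z^2 - 2z^3 + 2z^4) has coefficients 1,1,3,-2,2 for degrees 0…4.
(1 - 2z)^4 has coefficients 1,-8,24,-32,16,0 for degrees 0…5.
Finally multiplying by (1 - z^3 + z^5), the product of all factors after the first has coefficients 1,-8,24,-33,24,-23 for degrees 0…5.
[z^5] = 1·(-23) + 1·24 + 3·(-33) − 2·24 + 2·(-8) = -162.

-162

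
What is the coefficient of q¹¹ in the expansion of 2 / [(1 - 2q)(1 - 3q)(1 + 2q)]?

632814

Partial fractions give a closed form: a_n = (-2)·2^n + (18/5)·3^n + (2/5)·(-2)^n.
At n = 11: a_11 = 632814.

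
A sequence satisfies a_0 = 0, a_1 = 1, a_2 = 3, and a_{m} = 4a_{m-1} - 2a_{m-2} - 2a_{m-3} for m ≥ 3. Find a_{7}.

1028

The ordinary generating function has denominator 1 - 4y + 2y^2 + 2y^3.
Iterating the recurrence: a_0,…,a_{7} = 0, 1, 3, 10, 32, 102, 324, 1028.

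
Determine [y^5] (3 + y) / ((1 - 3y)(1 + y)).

607

The denominator gives the recurrence a_n = 2a_(n−1) + 3a_(n−2) for n ≥ 2; the numerator fixes a_0 = 3, a_1 = 7.
Iterating: 3, 7, 23, 67, 203, 607, so a_5 = 607.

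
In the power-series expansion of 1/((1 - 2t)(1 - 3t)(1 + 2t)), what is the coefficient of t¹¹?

Partial fractions give a closed form: a_n = (-1)·2^n + (9/5)·3^n + (1/5)·(-2)^n.
At n = 11: a_11 = 316407.

316407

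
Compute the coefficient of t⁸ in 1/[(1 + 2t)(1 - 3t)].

The denominator gives the recurrence a_n = a_(n−1) + 6a_(n−2) for n ≥ 2; the numerator fixes a_0 = 1, a_1 = 1.
Iterating: 1, 1, 7, 13, 55, 133, 463, 1261, 4039, so a_8 = 4039.

4039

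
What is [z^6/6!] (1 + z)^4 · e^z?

1045

The EGF product rule gives c_6 = Σ_{k_1+k_2=6} C(6; k_1,k_2) · ∏ g_i(k_i), where (1+z)^4 gives the falling factorial (4)_k; e^z gives (1)^k.
g_1(k) for k = 0…6: 1, 4, 12, 24, 24, 0, 0.
g_2(k) for k = 0…6: 1, 1, 1, 1, 1, 1, 1.
c_6 = Σ_k C(6,k)·g_1(k)·g_2(6−k) = 1·1·1 + 6·4·1 + 15·12·1 + 20·24·1 + 15·24·1 = 1 + 24 + 180 + 480 + 360 = 1045.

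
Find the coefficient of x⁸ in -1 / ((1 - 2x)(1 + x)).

-171

Partial fractions give a closed form: a_n = (-2/3)·2^n + (-1/3)·(-1)^n.
At n = 8: a_8 = -171.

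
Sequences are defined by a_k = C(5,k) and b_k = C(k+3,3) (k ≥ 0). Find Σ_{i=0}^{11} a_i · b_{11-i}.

6328

Write out a_i and b_{11-i} for i = 0,…,11 and sum the products.
Σ = 1·364 + 5·286 + 10·220 + 10·165 + 5·120 + 1·84 + 0·56 + 0·35 + 0·20 + 0·10 + 0·4 + 0·1 = 6328.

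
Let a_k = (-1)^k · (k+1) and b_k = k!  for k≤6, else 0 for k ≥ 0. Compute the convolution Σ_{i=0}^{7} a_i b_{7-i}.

Write out a_i and b_{7-i} for i = 0,…,7 and sum the products.
Σ = 1·0 − 2·720 + 3·120 − 4·24 + 5·6 − 6·2 + 7·1 − 8·1 = -1159.

-1159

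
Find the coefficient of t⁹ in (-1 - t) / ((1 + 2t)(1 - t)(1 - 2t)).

-682

Partial fractions give a closed form: a_n = (-1/6)·(-2)^n + (2/3)·1^n + (-3/2)·2^n.
At n = 9: a_9 = -682.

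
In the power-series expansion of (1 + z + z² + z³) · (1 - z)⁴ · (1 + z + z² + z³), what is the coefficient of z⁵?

(1 + z + z² + z³) has coefficients 1,1,1,1 for degrees 0…3.
(1 - z)⁴ has coefficients 1,-4,6,-4,1,0 for degrees 0…5.
Finally multiplying by (1 + z + z² + z³), the product of all factors after the first has coefficients 1,-3,3,-1,-1,3 for degrees 0…5.
[z⁵] = 1·3 + 1·(-1) + 1·(-1) + 1·3 = 4.

4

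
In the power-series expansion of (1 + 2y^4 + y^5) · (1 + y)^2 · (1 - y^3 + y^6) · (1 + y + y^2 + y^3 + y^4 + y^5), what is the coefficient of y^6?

11

(1 + 2y^4 + y^5) has coefficients 1,0,0,0,2,1 for degrees 0…5.
(1 + y)^2 has coefficients 1,2,1,0,0,0,0 for degrees 0…6.
Multiplying by (1 - y^3 + y^6) gives running coefficients 1,2,1,-1,-2,-1,1 for degrees 0…6.
Finally multiplying by (1 + y + y^2 + y^3 + y^4 + y^5), the product of all factors after the first has coefficients 1,3,4,3,1,0,0 for degrees 0…6.
[y^6] = 1·0 + 2·4 + 1·3 = 11.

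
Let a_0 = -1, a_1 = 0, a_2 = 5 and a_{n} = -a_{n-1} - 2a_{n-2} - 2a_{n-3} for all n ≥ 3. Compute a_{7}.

-9

The ordinary generating function has denominator 1 + t + 2t^2 + 2t^3.
Iterating the recurrence: a_0,…,a_{7} = -1, 0, 5, -3, -7, 3, 17, -9.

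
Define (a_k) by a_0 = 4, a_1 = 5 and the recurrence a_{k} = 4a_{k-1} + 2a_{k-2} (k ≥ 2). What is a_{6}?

10768

The ordinary generating function has denominator 1 - 4y - 2y^2.
Iterating the recurrence: a_0,…,a_{6} = 4, 5, 28, 122, 544, 2420, 10768.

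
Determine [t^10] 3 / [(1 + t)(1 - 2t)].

Partial fractions give a closed form: a_n = (1)·(-1)^n + (2)·2^n.
At n = 10: a_10 = 2049.

2049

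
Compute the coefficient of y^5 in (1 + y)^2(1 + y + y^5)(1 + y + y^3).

4

(1 + y)^2 has coefficients 1,2,1 for degrees 0…2.
(1 + y + y^5) has coefficients 1,1,0,0,0,1 for degrees 0…5.
Finally multiplying by (1 + y + y^3), the product of all factors after the first has coefficients 1,2,1,1,1,1 for degrees 0…5.
[y^5] = 1·1 + 2·1 + 1·1 = 4.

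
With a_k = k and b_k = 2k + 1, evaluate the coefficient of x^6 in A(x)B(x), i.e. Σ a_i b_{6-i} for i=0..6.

Write out a_i and b_{6-i} for i = 0,…,6 and sum the products.
Σ = 0·13 + 1·11 + 2·9 + 3·7 + 4·5 + 5·3 + 6·1 = 91.

91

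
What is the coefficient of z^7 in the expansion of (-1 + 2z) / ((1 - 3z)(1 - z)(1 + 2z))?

-588

The denominator gives the recurrence a_n = 2a_(n−1) + 5a_(n−2) − 6a_(n−3) for n ≥ 3; the numerator fixes a_0 = -1, a_1 = 0, a_2 = -5.
Iterating: -1, 0, -5, -4, -33, -56, -253, -588, so a_7 = -588.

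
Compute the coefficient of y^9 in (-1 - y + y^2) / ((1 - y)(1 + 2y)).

The denominator gives the recurrence a_n = −a_(n−1) + 2a_(n−2) for n ≥ 3; the numerator fixes a_0 = -1, a_1 = 0, a_2 = -1.
Iterating: -1, 0, -1, 1, -3, 5, -11, 21, -43, 85, so a_9 = 85.

85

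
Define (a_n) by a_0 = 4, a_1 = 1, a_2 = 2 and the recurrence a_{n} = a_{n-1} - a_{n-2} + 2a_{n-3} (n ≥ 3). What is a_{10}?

53

The ordinary generating function has denominator 1 - t + t^2 - 2t^3.
Iterating the recurrence: a_0,…,a_{10} = 4, 1, 2, 9, 9, 4, 13, 27, 22, 21, 53.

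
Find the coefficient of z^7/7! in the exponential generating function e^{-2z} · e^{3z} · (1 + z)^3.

The EGF product rule gives c_7 = Σ_{k_1+k_2+k_3=7} C(7; k_1,k_2,k_3) · ∏ g_i(k_i), where e^{-2z} gives (-2)^k; e^{3z} gives (3)^k; (1+z)^3 gives the falling factorial (3)_k.
g_1(k) for k = 0…7: 1, -2, 4, -8, 16, -32, 64, -128.
g_2(k) for k = 0…7: 1, 3, 9, 27, 81, 243, 729, 2187.
g_3(k) for k = 0…7: 1, 3, 6, 6, 0, 0, 0, 0.
First combine the last two factors: h(k) = Σ_j C(k,j)·g_2(j)·g_3(k−j) for k = 0…7: 1, 6, 33, 168, 801, 3618, 15633, 65124.
c_7 = Σ_k C(7,k)·g_1(k)·h(7−k) = 1·1·65124 + 7·(-2)·15633 + 21·4·3618 + 35·(-8)·801 + 35·16·168 + 21·(-32)·33 + 7·64·6 + 1·(-128)·1 = 65124 − 218862 + 303912 − 224280 + 94080 − 22176 + 2688 − 128 = 358.

358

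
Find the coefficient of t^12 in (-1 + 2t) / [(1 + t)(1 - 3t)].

-132861

Partial fractions give a closed form: a_n = (-3/4)·(-1)^n + (-1/4)·3^n.
At n = 12: a_12 = -132861.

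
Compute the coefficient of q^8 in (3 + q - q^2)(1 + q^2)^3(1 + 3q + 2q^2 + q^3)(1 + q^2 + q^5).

(3 + q - q^2) has coefficients 3,1,-1 for degrees 0…2.
(1 + q^2)^3 has coefficients 1,0,3,0,3,0,1,0,0 for degrees 0…8.
Multiplying by (1 + 3q + 2q^2 + q^3) gives running coefficients 1,3,5,10,9,12,7,6,2 for degrees 0…8.
Finally multiplying by (1 + q^2 + q^5), the product of all factors after the first has coefficients 1,3,6,13,14,23,19,23,19 for degrees 0…8.
[q^8] = 3·19 + 1·23 − 1·19 = 61.

61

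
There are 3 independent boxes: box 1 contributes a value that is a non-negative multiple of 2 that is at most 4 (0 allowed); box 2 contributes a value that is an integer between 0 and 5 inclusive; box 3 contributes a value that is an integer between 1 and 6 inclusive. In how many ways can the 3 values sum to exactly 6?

The generating function for the choices is (1 + t² + t⁴)·(1 + t + t² + t³ + t⁴ + t⁵)·(t + t² + t³ + t⁴ + t⁵ + t⁶); the count is [t⁶].
(1 + t² + t⁴) has coefficients 1,0,1,0,1 for degrees 0…4.
(1 + t + t² + t³ + t⁴ + t⁵) has coefficients 1,1,1,1,1,1,0 for degrees 0…6.
Finally multiplying by (t + t² + t³ + t⁴ + t⁵ + t⁶), the product of all factors after the first has coefficients 0,1,2,3,4,5,6 for degrees 0…6.
[t⁶] = 1·6 + 1·4 + 1·2 = 12.

12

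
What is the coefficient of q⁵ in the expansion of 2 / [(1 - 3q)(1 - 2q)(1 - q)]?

The denominator gives the recurrence a_n = 6a_(n−1) − 11a_(n−2) + 6a_(n−3) for n ≥ 3; the numerator fixes a_0 = 2, a_1 = 12, a_2 = 50.
Iterating: 2, 12, 50, 180, 602, 1932, so a_5 = 1932.

1932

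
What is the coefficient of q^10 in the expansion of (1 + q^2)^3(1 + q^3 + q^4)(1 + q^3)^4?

(1 + q^2)^3 has coefficients 1,0,3,0,3,0,1 for degrees 0…6.
(1 + q^3 + q^4) has coefficients 1,0,0,1,1,0,0,0,0,0,0 for degrees 0…10.
Finally multiplying by (1 + q^3)^4, the product of all factors after the first has coefficients 1,0,0,5,1,0,10,4,0,10,6 for degrees 0…10.
[q^10] = 1·6 + 3·0 + 3·10 + 1·1 = 37.

37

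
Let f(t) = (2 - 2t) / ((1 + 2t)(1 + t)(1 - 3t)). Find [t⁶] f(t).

590

Partial fractions give a closed form: a_n = (12/5)·(-2)^n + (-1)·(-1)^n + (3/5)·3^n.
At n = 6: a_6 = 590.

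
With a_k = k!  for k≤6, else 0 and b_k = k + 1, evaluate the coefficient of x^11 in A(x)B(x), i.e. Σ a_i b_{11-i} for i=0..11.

5449

The convolution is the x^11 coefficient of A(x)B(x).
Σ = 1·12 + 1·11 + 2·10 + 6·9 + 24·8 + 120·7 + 720·6 + 0·5 + 0·4 + 0·3 + 0·2 + 0·1 = 5449.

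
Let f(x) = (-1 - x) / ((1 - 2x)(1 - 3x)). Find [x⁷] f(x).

The denominator gives the recurrence a_n = 5a_(n−1) − 6a_(n−2) for n ≥ 2; the numerator fixes a_0 = -1, a_1 = -6.
Iterating: -1, -6, -24, -84, -276, -876, -2724, -8364, so a_7 = -8364.

-8364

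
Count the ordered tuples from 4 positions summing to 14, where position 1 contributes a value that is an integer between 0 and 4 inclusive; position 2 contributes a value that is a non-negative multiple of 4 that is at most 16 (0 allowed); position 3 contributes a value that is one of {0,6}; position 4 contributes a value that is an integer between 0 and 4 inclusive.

The generating function for the choices is (1 + t + t^2 + t^3 + t^4)·(1 + t^4 + t^8 + t^12 + t^16)·(1 + t^6)·(1 + t + t^2 + t^3 + t^4); the count is [t^14].
(1 + t + t^2 + t^3 + t^4) has coefficients 1,1,1,1,1 for degrees 0…4.
(1 + t^4 + t^8 + t^12 + t^16) has coefficients 1,0,0,0,1,0,0,0,1,0,0,0,1,0,0 for degrees 0…14.
Multiplying by (1 + t^6) gives running coefficients 1,0,0,0,1,0,1,0,1,0,1,0,1,0,1 for degrees 0…14.
Finally multiplying by (1 + t + t^2 + t^3 + t^4), the product of all factors after the first has coefficients 1,1,1,1,2,1,2,2,3,2,3,2,3,2,3 for degrees 0…14.
[t^14] = 1·3 + 1·2 + 1·3 + 1·2 + 1·3 = 13.

13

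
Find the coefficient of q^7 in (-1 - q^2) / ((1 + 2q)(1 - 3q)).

-1394

The denominator gives the recurrence a_n = a_(n−1) + 6a_(n−2) for n ≥ 3; the numerator fixes a_0 = -1, a_1 = -1, a_2 = -8.
Iterating: -1, -1, -8, -14, -62, -146, -518, -1394, so a_7 = -1394.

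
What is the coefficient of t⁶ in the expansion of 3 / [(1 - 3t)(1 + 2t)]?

1389

Partial fractions give a closed form: a_n = (9/5)·3^n + (6/5)·(-2)^n.
At n = 6: a_6 = 1389.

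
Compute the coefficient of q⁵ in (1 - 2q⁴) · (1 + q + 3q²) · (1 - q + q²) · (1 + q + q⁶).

(1 - 2q⁴) has coefficients 1,0,0,0,-2 for degrees 0…4.
(1 + q + 3q²) has coefficients 1,1,3,0,0,0 for degrees 0…5.
Multiplying by (1 - q + q²) gives running coefficients 1,0,3,-2,3,0 for degrees 0…5.
Finally multiplying by (1 + q + q⁶), the product of all factors after the first has coefficients 1,1,3,1,1,3 for degrees 0…5.
[q⁵] = 1·3 − 2·1 = 1.

1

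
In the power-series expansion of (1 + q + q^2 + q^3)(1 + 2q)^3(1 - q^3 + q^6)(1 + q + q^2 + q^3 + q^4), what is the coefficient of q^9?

(1 + q + q^2 + q^3) has coefficients 1,1,1,1 for degrees 0…3.
(1 + 2q)^3 has coefficients 1,6,12,8,0,0,0,0,0,0 for degrees 0…9.
Multiplying by (1 - q^3 + q^6) gives running coefficients 1,6,12,7,-6,-12,-7,6,12,8 for degrees 0…9.
Finally multiplying by (1 + q + q^2 + q^3 + q^4), the product of all factors after the first has coefficients 1,7,19,26,20,7,-6,-12,-7,7 for degrees 0…9.
[q^9] = 1·7 + 1·(-7) + 1·(-12) + 1·(-6) = -18.

-18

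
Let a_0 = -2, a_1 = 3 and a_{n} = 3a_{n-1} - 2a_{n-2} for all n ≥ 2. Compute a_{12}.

20473

The ordinary generating function has denominator 1 - 3x + 2x^2.
Iterating the recurrence: a_0,…,a_{12} = -2, 3, 13, 33, 73, 153, 313, 633, 1273, 2553, 5113, 10233, 20473.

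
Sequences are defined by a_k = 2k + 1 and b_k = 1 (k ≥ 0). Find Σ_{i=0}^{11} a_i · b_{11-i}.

144

This is [x^11] in the product of the two ordinary generating functions.
Σ = 1·1 + 3·1 + 5·1 + 7·1 + 9·1 + 11·1 + 13·1 + 15·1 + 17·1 + 19·1 + 21·1 + 23·1 = 144.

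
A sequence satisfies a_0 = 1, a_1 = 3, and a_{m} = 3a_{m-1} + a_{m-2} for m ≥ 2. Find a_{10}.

The ordinary generating function has denominator 1 - 3z - z^2.
Iterating the recurrence: a_0,…,a_{10} = 1, 3, 10, 33, 109, 360, 1189, 3927, 12970, 42837, 141481.

141481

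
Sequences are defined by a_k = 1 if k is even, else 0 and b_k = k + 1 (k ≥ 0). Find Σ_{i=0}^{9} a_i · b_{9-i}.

30

The convolution is the t^9 coefficient of A(t)B(t).
Σ = 1·10 + 0·9 + 1·8 + 0·7 + 1·6 + 0·5 + 1·4 + 0·3 + 1·2 + 0·1 = 30.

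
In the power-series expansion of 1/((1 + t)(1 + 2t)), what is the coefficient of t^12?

8191

Partial fractions give a closed form: a_n = (-1)·(-1)^n + (2)·(-2)^n.
At n = 12: a_12 = 8191.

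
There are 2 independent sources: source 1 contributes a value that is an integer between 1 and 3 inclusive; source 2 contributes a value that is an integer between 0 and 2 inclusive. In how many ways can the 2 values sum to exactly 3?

The generating function for the choices is (q + q² + q³)·(1 + q + q²); the count is [q³].
(q + q² + q³) has coefficients 0,1,1,1 for degrees 0…3.
(1 + q + q²) has coefficients 1,1,1,0 for degrees 0…3.
[q³] = 1·1 + 1·1 + 1·1 = 3.

3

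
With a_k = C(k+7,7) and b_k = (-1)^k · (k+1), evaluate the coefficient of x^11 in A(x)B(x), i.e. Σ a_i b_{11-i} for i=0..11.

12072

This is [x^11] in the product of the two ordinary generating functions.
Σ = 1·(-12) + 8·11 + 36·(-10) + 120·9 + 330·(-8) + 792·7 + 1716·(-6) + 3432·5 + 6435·(-4) + 11440·3 + 19448·(-2) + 31824·1 = 12072.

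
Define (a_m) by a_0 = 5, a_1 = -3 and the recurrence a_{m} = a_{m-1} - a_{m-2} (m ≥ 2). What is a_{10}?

3

The ordinary generating function has denominator 1 - q + q^2.
Iterating the recurrence: a_0,…,a_{10} = 5, -3, -8, -5, 3, 8, 5, -3, -8, -5, 3.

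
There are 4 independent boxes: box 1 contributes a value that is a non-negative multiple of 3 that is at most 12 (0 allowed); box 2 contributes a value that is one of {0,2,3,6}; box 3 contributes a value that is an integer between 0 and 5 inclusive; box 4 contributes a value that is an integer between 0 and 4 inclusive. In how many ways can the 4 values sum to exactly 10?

The generating function for the choices is (1 + q^3 + q^6 + q^9 + q^12)·(1 + q^2 + q^3 + q^6)·(1 + q + q^2 + q^3 + q^4 + q^5)·(1 + q + q^2 + q^3 + q^4); the count is [q^10].
(1 + q^3 + q^6 + q^9 + q^12) has coefficients 1,0,0,1,0,0,1,0,0,1,0 for degrees 0…10.
(1 + q^2 + q^3 + q^6) has coefficients 1,0,1,1,0,0,1,0,0,0,0 for degrees 0…10.
Multiplying by (1 + q + q^2 + q^3 + q^4 + q^5) gives running coefficients 1,1,2,3,3,3,3,3,2,1,1 for degrees 0…10.
Finally multiplying by (1 + q + q^2 + q^3 + q^4), the product of all factors after the first has coefficients 1,2,4,7,10,12,14,15,14,12,10 for degrees 0…10.
[q^10] = 1·10 + 1·15 + 1·10 + 1·2 = 37.

37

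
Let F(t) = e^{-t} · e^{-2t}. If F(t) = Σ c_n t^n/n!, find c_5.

-243

The EGF product rule gives c_5 = Σ_{k_1+k_2=5} C(5; k_1,k_2) · ∏ g_i(k_i), where e^{-t} gives (-1)^k; e^{-2t} gives (-2)^k.
g_1(k) for k = 0…5: 1, -1, 1, -1, 1, -1.
g_2(k) for k = 0…5: 1, -2, 4, -8, 16, -32.
c_5 = Σ_k C(5,k)·g_1(k)·g_2(5−k) = 1·1·(-32) + 5·(-1)·16 + 10·1·(-8) + 10·(-1)·4 + 5·1·(-2) + 1·(-1)·1 = −32 − 80 − 80 − 40 − 10 − 1 = -243.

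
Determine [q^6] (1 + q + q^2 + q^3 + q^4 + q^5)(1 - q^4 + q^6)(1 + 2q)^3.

8

(1 + q + q^2 + q^3 + q^4 + q^5) has coefficients 1,1,1,1,1,1 for degrees 0…5.
(1 - q^4 + q^6) has coefficients 1,0,0,0,-1,0,1 for degrees 0…6.
Finally multiplying by (1 + 2q)^3, the product of all factors after the first has coefficients 1,6,12,8,-1,-6,-11 for degrees 0…6.
[q^6] = 1·(-11) + 1·(-6) + 1·(-1) + 1·8 + 1·12 + 1·6 = 8.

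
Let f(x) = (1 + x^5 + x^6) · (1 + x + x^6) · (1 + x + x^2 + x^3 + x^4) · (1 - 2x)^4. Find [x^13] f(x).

(1 + x^5 + x^6) has coefficients 1,0,0,0,0,1,1 for degrees 0…6.
(1 + x + x^6) has coefficients 1,1,0,0,0,0,1,0,0,0,0,0,0,0 for degrees 0…13.
Multiplying by (1 + x + x^2 + x^3 + x^4) gives running coefficients 1,2,2,2,2,1,1,1,1,1,1,0,0,0 for degrees 0…13.
Finally multiplying by (1 - 2x)^4, the product of all factors after the first has coefficients 1,-6,10,2,-14,1,9,-15,17,1,1,0,8,-16 for degrees 0…13.
[x^13] = 1·(-16) + 1·17 + 1·(-15) = -14.

-14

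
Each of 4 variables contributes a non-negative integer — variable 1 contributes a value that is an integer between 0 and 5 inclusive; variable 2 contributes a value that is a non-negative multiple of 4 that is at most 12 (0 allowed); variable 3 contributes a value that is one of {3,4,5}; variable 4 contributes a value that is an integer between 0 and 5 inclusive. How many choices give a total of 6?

The generating function for the choices is (1 + z + z^2 + z^3 + z^4 + z^5)·(1 + z^4 + z^8 + z^12)·(z^3 + z^4 + z^5)·(1 + z + z^2 + z^3 + z^4 + z^5); the count is [z^6].
(1 + z + z^2 + z^3 + z^4 + z^5) has coefficients 1,1,1,1,1,1 for degrees 0…5.
(1 + z^4 + z^8 + z^12) has coefficients 1,0,0,0,1,0,0 for degrees 0…6.
Multiplying by (z^3 + z^4 + z^5) gives running coefficients 0,0,0,1,1,1,0 for degrees 0…6.
Finally multiplying by (1 + z + z^2 + z^3 + z^4 + z^5), the product of all factors after the first has coefficients 0,0,0,1,2,3,3 for degrees 0…6.
[z^6] = 1·3 + 1·3 + 1·2 + 1·1 + 1·0 + 1·0 = 9.

9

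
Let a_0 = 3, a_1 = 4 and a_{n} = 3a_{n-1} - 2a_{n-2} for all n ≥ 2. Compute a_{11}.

The ordinary generating function has denominator 1 - 3z + 2z^2.
Iterating the recurrence: a_0,…,a_{11} = 3, 4, 6, 10, 18, 34, 66, 130, 258, 514, 1026, 2050.

2050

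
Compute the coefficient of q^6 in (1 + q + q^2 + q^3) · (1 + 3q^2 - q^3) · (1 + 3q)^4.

779

(1 + q + q^2 + q^3) has coefficients 1,1,1,1 for degrees 0…3.
(1 + 3q^2 - q^3) has coefficients 1,0,3,-1,0,0,0 for degrees 0…6.
Finally multiplying by (1 + 3q)^4, the product of all factors after the first has coefficients 1,12,57,143,231,270,135 for degrees 0…6.
[q^6] = 1·135 + 1·270 + 1·231 + 1·143 = 779.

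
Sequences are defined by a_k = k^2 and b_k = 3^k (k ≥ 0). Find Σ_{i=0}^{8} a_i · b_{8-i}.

9796

This is [x^8] in the product of the two ordinary generating functions.
Σ = 0·6561 + 1·2187 + 4·729 + 9·243 + 16·81 + 25·27 + 36·9 + 49·3 + 64·1 = 9796.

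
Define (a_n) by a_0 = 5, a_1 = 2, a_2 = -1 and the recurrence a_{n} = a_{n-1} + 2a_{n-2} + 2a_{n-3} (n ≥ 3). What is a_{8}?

The ordinary generating function has denominator 1 - z - 2z^2 - 2z^3.
Iterating the recurrence: a_0,…,a_{8} = 5, 2, -1, 13, 15, 39, 95, 203, 471.

471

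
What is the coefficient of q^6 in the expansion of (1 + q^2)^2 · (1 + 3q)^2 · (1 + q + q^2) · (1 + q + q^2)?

113

(1 + q^2)^2 has coefficients 1,0,2,0,1 for degrees 0…4.
(1 + 3q)^2 has coefficients 1,6,9,0,0,0,0 for degrees 0…6.
Multiplying by (1 + q + q^2) gives running coefficients 1,7,16,15,9,0,0 for degrees 0…6.
Finally multiplying by (1 + q + q^2), the product of all factors after the first has coefficients 1,8,24,38,40,24,9 for degrees 0…6.
[q^6] = 1·9 + 2·40 + 1·24 = 113.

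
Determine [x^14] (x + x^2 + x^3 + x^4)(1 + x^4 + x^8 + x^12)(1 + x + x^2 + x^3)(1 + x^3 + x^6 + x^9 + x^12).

(x + x^2 + x^3 + x^4) has coefficients 0,1,1,1,1 for degrees 0…4.
(1 + x^4 + x^8 + x^12) has coefficients 1,0,0,0,1,0,0,0,1,0,0,0,1,0,0 for degrees 0…14.
Multiplying by (1 + x + x^2 + x^3) gives running coefficients 1,1,1,1,1,1,1,1,1,1,1,1,1,1,1 for degrees 0…14.
Finally multiplying by (1 + x^3 + x^6 + x^9 + x^12), the product of all factors after the first has coefficients 1,1,1,2,2,2,3,3,3,4,4,4,5,5,5 for degrees 0…14.
[x^14] = 1·5 + 1·5 + 1·4 + 1·4 = 18.

18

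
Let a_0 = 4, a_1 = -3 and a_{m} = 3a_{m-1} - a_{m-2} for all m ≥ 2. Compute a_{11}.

The ordinary generating function has denominator 1 - 3z + z^2.
Iterating the recurrence: a_0,…,a_{11} = 4, -3, -13, -36, -95, -249, -652, -1707, -4469, -11700, -30631, -80193.

-80193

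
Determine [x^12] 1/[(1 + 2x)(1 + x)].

8191

Partial fractions give a closed form: a_n = (2)·(-2)^n + (-1)·(-1)^n.
At n = 12: a_12 = 8191.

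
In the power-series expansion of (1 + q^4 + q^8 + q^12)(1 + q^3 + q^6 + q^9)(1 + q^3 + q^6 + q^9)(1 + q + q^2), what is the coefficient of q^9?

(1 + q^4 + q^8 + q^12) has coefficients 1,0,0,0,1,0,0,0,1,0 for degrees 0…9.
(1 + q^3 + q^6 + q^9) has coefficients 1,0,0,1,0,0,1,0,0,1 for degrees 0…9.
Multiplying by (1 + q^3 + q^6 + q^9) gives running coefficients 1,0,0,2,0,0,3,0,0,4 for degrees 0…9.
Finally multiplying by (1 + q + q^2), the product of all factors after the first has coefficients 1,1,1,2,2,2,3,3,3,4 for degrees 0…9.
[q^9] = 1·4 + 1·2 + 1·1 = 7.

7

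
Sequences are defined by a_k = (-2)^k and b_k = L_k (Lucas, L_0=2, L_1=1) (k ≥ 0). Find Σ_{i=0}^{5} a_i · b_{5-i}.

Write out a_i and b_{5-i} for i = 0,…,5 and sum the products.
Σ = 1·11 − 2·7 + 4·4 − 8·3 + 16·1 − 32·2 = -59.

-59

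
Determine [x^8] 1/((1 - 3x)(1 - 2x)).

19171

Partial fractions give a closed form: a_n = (3)·3^n + (-2)·2^n.
At n = 8: a_8 = 19171.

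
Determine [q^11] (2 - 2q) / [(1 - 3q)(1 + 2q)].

139260

Partial fractions give a closed form: a_n = (4/5)·3^n + (6/5)·(-2)^n.
At n = 11: a_11 = 139260.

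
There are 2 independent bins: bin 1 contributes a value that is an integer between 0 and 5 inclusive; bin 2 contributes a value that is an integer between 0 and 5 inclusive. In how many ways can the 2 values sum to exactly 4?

5

The generating function for the choices is (1 + y + y² + y³ + y⁴ + y⁵)·(1 + y + y² + y³ + y⁴ + y⁵); the count is [y⁴].
(1 + y + y² + y³ + y⁴ + y⁵) has coefficients 1,1,1,1,1 for degrees 0…4.
(1 + y + y² + y³ + y⁴ + y⁵) has coefficients 1,1,1,1,1 for degrees 0…4.
[y⁴] = 1·1 + 1·1 + 1·1 + 1·1 + 1·1 = 5.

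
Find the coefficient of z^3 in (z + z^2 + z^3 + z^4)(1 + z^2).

2

(z + z^2 + z^3 + z^4) has coefficients 0,1,1,1 for degrees 0…3.
(1 + z^2) has coefficients 1,0,1,0 for degrees 0…3.
[z^3] = 1·1 + 1·0 + 1·1 = 2.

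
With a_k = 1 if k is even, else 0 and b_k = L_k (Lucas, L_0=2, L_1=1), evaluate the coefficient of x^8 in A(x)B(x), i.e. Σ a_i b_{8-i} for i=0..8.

77

Write out a_i and b_{8-i} for i = 0,…,8 and sum the products.
Σ = 1·47 + 0·29 + 1·18 + 0·11 + 1·7 + 0·4 + 1·3 + 0·1 + 1·2 = 77.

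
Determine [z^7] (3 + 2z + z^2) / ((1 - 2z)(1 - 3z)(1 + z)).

17864

The denominator gives the recurrence a_n = 4a_(n−1) − a_(n−2) − 6a_(n−3) for n ≥ 3; the numerator fixes a_0 = 3, a_1 = 14, a_2 = 54.
Iterating: 3, 14, 54, 184, 598, 1884, 5834, 17864, so a_7 = 17864.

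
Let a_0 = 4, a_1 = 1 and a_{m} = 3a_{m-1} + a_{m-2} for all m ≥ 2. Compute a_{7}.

2629

The ordinary generating function has denominator 1 - 3q - q^2.
Iterating the recurrence: a_0,…,a_{7} = 4, 1, 7, 22, 73, 241, 796, 2629.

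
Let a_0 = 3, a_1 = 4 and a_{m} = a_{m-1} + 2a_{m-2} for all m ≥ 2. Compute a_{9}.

The ordinary generating function has denominator 1 - x - 2x^2.
Iterating the recurrence: a_0,…,a_{9} = 3, 4, 10, 18, 38, 74, 150, 298, 598, 1194.

1194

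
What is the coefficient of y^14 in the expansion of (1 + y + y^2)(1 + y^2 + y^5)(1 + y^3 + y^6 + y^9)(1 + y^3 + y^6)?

7

(1 + y + y^2) has coefficients 1,1,1 for degrees 0…2.
(1 + y^2 + y^5) has coefficients 1,0,1,0,0,1,0,0,0,0,0,0,0,0,0 for degrees 0…14.
Multiplying by (1 + y^3 + y^6 + y^9) gives running coefficients 1,0,1,1,0,2,1,0,2,1,0,2,0,0,1 for degrees 0…14.
Finally multiplying by (1 + y^3 + y^6), the product of all factors after the first has coefficients 1,0,1,2,0,3,3,0,5,3,0,6,2,0,5 for degrees 0…14.
[y^14] = 1·5 + 1·0 + 1·2 = 7.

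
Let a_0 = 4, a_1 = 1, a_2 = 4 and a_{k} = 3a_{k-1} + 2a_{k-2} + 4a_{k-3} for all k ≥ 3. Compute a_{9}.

80686

The ordinary generating function has denominator 1 - 3z - 2z^2 - 4z^3.
Iterating the recurrence: a_0,…,a_{9} = 4, 1, 4, 30, 102, 382, 1470, 5582, 21214, 80686.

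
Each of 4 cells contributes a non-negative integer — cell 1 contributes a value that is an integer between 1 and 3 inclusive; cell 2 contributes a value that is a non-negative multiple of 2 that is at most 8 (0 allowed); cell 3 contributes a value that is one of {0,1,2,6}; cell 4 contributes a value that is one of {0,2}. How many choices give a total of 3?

5

The generating function for the choices is (t + t^2 + t^3)·(1 + t^2 + t^4 + t^6 + t^8)·(1 + t + t^2 + t^6)·(1 + t^2); the count is [t^3].
(t + t^2 + t^3) has coefficients 0,1,1,1 for degrees 0…3.
(1 + t^2 + t^4 + t^6 + t^8) has coefficients 1,0,1,0 for degrees 0…3.
Multiplying by (1 + t + t^2 + t^6) gives running coefficients 1,1,2,1 for degrees 0…3.
Finally multiplying by (1 + t^2), the product of all factors after the first has coefficients 1,1,3,2 for degrees 0…3.
[t^3] = 1·3 + 1·1 + 1·1 = 5.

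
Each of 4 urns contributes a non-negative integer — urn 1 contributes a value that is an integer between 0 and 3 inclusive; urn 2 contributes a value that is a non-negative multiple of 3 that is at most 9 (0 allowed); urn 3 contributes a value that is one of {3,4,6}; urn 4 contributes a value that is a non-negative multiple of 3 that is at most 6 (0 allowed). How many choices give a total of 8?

5

The generating function for the choices is (1 + t + t^2 + t^3)·(1 + t^3 + t^6 + t^9)·(t^3 + t^4 + t^6)·(1 + t^3 + t^6); the count is [t^8].
(1 + t + t^2 + t^3) has coefficients 1,1,1,1 for degrees 0…3.
(1 + t^3 + t^6 + t^9) has coefficients 1,0,0,1,0,0,1,0,0 for degrees 0…8.
Multiplying by (t^3 + t^4 + t^6) gives running coefficients 0,0,0,1,1,0,2,1,0 for degrees 0…8.
Finally multiplying by (1 + t^3 + t^6), the product of all factors after the first has coefficients 0,0,0,1,1,0,3,2,0 for degrees 0…8.
[t^8] = 1·0 + 1·2 + 1·3 + 1·0 = 5.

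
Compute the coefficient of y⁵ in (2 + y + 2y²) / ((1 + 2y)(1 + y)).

The denominator gives the recurrence a_n = −3a_(n−1) − 2a_(n−2) for n ≥ 3; the numerator fixes a_0 = 2, a_1 = -5, a_2 = 13.
Iterating: 2, -5, 13, -29, 61, -125, so a_5 = -125.

-125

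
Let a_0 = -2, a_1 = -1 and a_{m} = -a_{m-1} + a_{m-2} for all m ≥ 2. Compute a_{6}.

-2

The ordinary generating function has denominator 1 + q - q^2.
Iterating the recurrence: a_0,…,a_{6} = -2, -1, -1, 0, -1, 1, -2.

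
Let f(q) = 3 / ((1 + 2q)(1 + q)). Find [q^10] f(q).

6141

Partial fractions give a closed form: a_n = (6)·(-2)^n + (-3)·(-1)^n.
At n = 10: a_10 = 6141.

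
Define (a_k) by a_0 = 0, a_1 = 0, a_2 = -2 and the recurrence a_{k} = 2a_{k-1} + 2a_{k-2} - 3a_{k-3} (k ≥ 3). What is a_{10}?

The ordinary generating function has denominator 1 - 2q - 2q^2 + 3q^3.
Iterating the recurrence: a_0,…,a_{10} = 0, 0, -2, -4, -12, -26, -64, -144, -338, -772, -1788.

-1788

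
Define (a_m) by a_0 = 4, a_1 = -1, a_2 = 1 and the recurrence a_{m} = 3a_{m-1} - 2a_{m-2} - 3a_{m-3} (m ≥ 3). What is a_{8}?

The ordinary generating function has denominator 1 - 3z + 2z^2 + 3z^3.
Iterating the recurrence: a_0,…,a_{8} = 4, -1, 1, -7, -20, -49, -86, -100, 19.

19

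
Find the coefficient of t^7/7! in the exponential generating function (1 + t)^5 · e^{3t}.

435942

The EGF product rule gives c_7 = Σ_{k_1+k_2=7} C(7; k_1,k_2) · ∏ g_i(k_i), where (1+t)^5 gives the falling factorial (5)_k; e^{3t} gives (3)^k.
g_1(k) for k = 0…7: 1, 5, 20, 60, 120, 120, 0, 0.
g_2(k) for k = 0…7: 1, 3, 9, 27, 81, 243, 729, 2187.
c_7 = Σ_k C(7,k)·g_1(k)·g_2(7−k) = 1·1·2187 + 7·5·729 + 21·20·243 + 35·60·81 + 35·120·27 + 21·120·9 = 2187 + 25515 + 102060 + 170100 + 113400 + 22680 = 435942.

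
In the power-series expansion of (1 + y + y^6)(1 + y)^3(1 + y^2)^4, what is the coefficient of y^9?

(1 + y + y^6) has coefficients 1,1,0,0,0,0,1 for degrees 0…6.
(1 + y)^3 has coefficients 1,3,3,1,0,0,0,0,0,0 for degrees 0…9.
Finally multiplying by (1 + y^2)^4, the product of all factors after the first has coefficients 1,3,7,13,18,22,22,18,13,7 for degrees 0…9.
[y^9] = 1·7 + 1·13 + 1·13 = 33.

33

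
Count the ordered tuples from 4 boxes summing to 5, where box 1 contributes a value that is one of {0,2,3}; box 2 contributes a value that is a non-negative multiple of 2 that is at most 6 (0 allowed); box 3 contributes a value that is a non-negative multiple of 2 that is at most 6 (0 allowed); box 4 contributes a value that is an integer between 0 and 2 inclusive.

8

The generating function for the choices is (1 + z² + z³)·(1 + z² + z⁴ + z⁶)·(1 + z² + z⁴ + z⁶)·(1 + z + z²); the count is [z⁵].
(1 + z² + z³) has coefficients 1,0,1,1 for degrees 0…3.
(1 + z² + z⁴ + z⁶) has coefficients 1,0,1,0,1,0 for degrees 0…5.
Multiplying by (1 + z² + z⁴ + z⁶) gives running coefficients 1,0,2,0,3,0 for degrees 0…5.
Finally multiplying by (1 + z + z²), the product of all factors after the first has coefficients 1,1,3,2,5,3 for degrees 0…5.
[z⁵] = 1·3 + 1·2 + 1·3 = 8.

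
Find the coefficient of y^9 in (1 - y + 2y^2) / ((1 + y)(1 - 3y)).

13121

The denominator gives the recurrence a_n = 2a_(n−1) + 3a_(n−2) for n ≥ 3; the numerator fixes a_0 = 1, a_1 = 1, a_2 = 7.
Iterating: 1, 1, 7, 17, 55, 161, 487, 1457, 4375, 13121, so a_9 = 13121.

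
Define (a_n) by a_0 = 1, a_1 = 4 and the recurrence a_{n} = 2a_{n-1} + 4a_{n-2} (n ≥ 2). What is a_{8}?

The ordinary generating function has denominator 1 - 2t - 4t^2.
Iterating the recurrence: a_0,…,a_{8} = 1, 4, 12, 40, 128, 416, 1344, 4352, 14080.

14080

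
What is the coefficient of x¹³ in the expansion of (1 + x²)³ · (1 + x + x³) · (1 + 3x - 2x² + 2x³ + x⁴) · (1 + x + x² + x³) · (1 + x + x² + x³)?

117

(1 + x²)³ has coefficients 1,0,3,0,3,0,1 for degrees 0…6.
(1 + x + x³) has coefficients 1,1,0,1,0,0,0,0,0,0,0,0,0,0 for degrees 0…13.
Multiplying by (1 + 3x - 2x² + 2x³ + x⁴) gives running coefficients 1,4,1,1,6,-1,2,1,0,0,0,0,0,0 for degrees 0…13.
Multiplying by (1 + x + x² + x³) gives running coefficients 1,5,6,7,12,7,8,8,2,3,1,0,0,0 for degrees 0…13.
Finally multiplying by (1 + x + x² + x³), the product of all factors after the first has coefficients 1,6,12,19,30,32,34,35,25,21,14,6,4,1 for degrees 0…13.
[x¹³] = 1·1 + 3·6 + 3·21 + 1·35 = 117.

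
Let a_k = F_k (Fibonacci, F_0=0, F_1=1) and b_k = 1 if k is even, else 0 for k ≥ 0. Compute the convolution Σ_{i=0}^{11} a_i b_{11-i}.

144

Write out a_i and b_{11-i} for i = 0,…,11 and sum the products.
Σ = 0·0 + 1·1 + 1·0 + 2·1 + 3·0 + 5·1 + 8·0 + 13·1 + 21·0 + 34·1 + 55·0 + 89·1 = 144.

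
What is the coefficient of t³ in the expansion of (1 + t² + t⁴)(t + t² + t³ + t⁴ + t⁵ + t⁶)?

2

(1 + t² + t⁴) has coefficients 1,0,1,0 for degrees 0…3.
(t + t² + t³ + t⁴ + t⁵ + t⁶) has coefficients 0,1,1,1 for degrees 0…3.
[t³] = 1·1 + 1·1 = 2.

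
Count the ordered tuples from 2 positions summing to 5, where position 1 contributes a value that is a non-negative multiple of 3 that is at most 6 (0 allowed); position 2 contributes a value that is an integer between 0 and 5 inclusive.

2

The generating function for the choices is (1 + z³ + z⁶)·(1 + z + z² + z³ + z⁴ + z⁵); the count is [z⁵].
(1 + z³ + z⁶) has coefficients 1,0,0,1,0,0 for degrees 0…5.
(1 + z + z² + z³ + z⁴ + z⁵) has coefficients 1,1,1,1,1,1 for degrees 0…5.
[z⁵] = 1·1 + 1·1 = 2.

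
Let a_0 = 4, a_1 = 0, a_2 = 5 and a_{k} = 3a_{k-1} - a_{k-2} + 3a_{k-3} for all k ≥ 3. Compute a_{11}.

The ordinary generating function has denominator 1 - 3y + y^2 - 3y^3.
Iterating the recurrence: a_0,…,a_{11} = 4, 0, 5, 27, 76, 216, 653, 1971, 5908, 17712, 53141, 159435.

159435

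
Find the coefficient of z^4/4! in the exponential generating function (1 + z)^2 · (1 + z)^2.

24

The EGF product rule gives c_4 = Σ_{k_1+k_2=4} C(4; k_1,k_2) · ∏ g_i(k_i), where (1+z)^2 gives the falling factorial (2)_k; (1+z)^2 gives the falling factorial (2)_k.
g_1(k) for k = 0…4: 1, 2, 2, 0, 0.
g_2(k) for k = 0…4: 1, 2, 2, 0, 0.
c_4 = Σ_k C(4,k)·g_1(k)·g_2(4−k) = 6·2·2 = 24.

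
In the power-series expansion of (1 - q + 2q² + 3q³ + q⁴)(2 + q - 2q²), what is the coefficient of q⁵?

(1 - q + 2q² + 3q³ + q⁴) has coefficients 1,-1,2,3,1 for degrees 0…4.
(2 + q - 2q²) has coefficients 2,1,-2,0,0,0 for degrees 0…5.
[q⁵] = 1·0 − 1·0 + 2·0 + 3·(-2) + 1·1 = -5.

-5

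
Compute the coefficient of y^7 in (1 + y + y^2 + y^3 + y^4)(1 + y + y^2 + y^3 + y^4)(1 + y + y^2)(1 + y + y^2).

(1 + y + y^2 + y^3 + y^4) has coefficients 1,1,1,1,1 for degrees 0…4.
(1 + y + y^2 + y^3 + y^4) has coefficients 1,1,1,1,1,0,0,0 for degrees 0…7.
Multiplying by (1 + y + y^2) gives running coefficients 1,2,3,3,3,2,1,0 for degrees 0…7.
Finally multiplying by (1 + y + y^2), the product of all factors after the first has coefficients 1,3,6,8,9,8,6,3 for degrees 0…7.
[y^7] = 1·3 + 1·6 + 1·8 + 1·9 + 1·8 = 34.

34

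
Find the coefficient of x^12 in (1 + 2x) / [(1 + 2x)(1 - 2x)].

Partial fractions give a closed form: a_n = (1)·2^n.
At n = 12: a_12 = 4096.

4096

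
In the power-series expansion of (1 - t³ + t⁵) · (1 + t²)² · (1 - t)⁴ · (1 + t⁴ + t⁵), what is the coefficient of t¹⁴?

(1 - t³ + t⁵) has coefficients 1,0,0,-1,0,1 for degrees 0…5.
(1 + t²)² has coefficients 1,0,2,0,1,0,0,0,0,0,0,0,0,0,0 for degrees 0…14.
Multiplying by (1 - t)⁴ gives running coefficients 1,-4,8,-12,14,-12,8,-4,1,0,0,0,0,0,0 for degrees 0…14.
Finally multiplying by (1 + t⁴ + t⁵), the product of all factors after the first has coefficients 1,-4,8,-12,15,-15,12,-8,3,2,-4,4,-3,1,0 for degrees 0…14.
[t¹⁴] = 1·0 − 1·4 + 1·2 = -2.

-2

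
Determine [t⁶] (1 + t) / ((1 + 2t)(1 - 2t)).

Partial fractions give a closed form: a_n = (1/4)·(-2)^n + (3/4)·2^n.
At n = 6: a_6 = 64.

64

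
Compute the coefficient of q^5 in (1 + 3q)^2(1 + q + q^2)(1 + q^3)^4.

64

(1 + 3q)^2 has coefficients 1,6,9 for degrees 0…2.
(1 + q + q^2) has coefficients 1,1,1,0,0,0 for degrees 0…5.
Finally multiplying by (1 + q^3)^4, the product of all factors after the first has coefficients 1,1,1,4,4,4 for degrees 0…5.
[q^5] = 1·4 + 6·4 + 9·4 = 64.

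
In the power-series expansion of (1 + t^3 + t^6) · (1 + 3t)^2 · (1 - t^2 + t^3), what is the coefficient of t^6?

-4

(1 + t^3 + t^6) has coefficients 1,0,0,1,0,0,1 for degrees 0…6.
(1 + 3t)^2 has coefficients 1,6,9,0,0,0,0 for degrees 0…6.
Finally multiplying by (1 - t^2 + t^3), the product of all factors after the first has coefficients 1,6,8,-5,-3,9,0 for degrees 0…6.
[t^6] = 1·0 + 1·(-5) + 1·1 = -4.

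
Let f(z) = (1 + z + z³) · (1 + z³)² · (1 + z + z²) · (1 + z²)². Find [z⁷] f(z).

(1 + z + z³) has coefficients 1,1,0,1 for degrees 0…3.
(1 + z³)² has coefficients 1,0,0,2,0,0,1,0 for degrees 0…7.
Multiplying by (1 + z + z²) gives running coefficients 1,1,1,2,2,2,1,1 for degrees 0…7.
Finally multiplying by (1 + z²)², the product of all factors after the first has coefficients 1,1,3,4,5,7,6,7 for degrees 0…7.
[z⁷] = 1·7 + 1·6 + 1·5 = 18.

18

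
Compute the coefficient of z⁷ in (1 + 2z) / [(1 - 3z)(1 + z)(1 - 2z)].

7860

Partial fractions give a closed form: a_n = (15/4)·3^n + (-1/12)·(-1)^n + (-8/3)·2^n.
At n = 7: a_7 = 7860.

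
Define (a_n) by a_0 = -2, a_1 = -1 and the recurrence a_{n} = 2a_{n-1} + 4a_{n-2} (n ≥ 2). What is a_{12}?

-1024000

The ordinary generating function has denominator 1 - 2z - 4z^2.
Iterating the recurrence: a_0,…,a_{12} = -2, -1, -10, -24, -88, -272, -896, -2880, -9344, -30208, -97792, -316416, -1024000.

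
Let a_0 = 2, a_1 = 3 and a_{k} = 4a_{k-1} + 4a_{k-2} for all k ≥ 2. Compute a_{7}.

50368

The ordinary generating function has denominator 1 - 4t - 4t^2.
Iterating the recurrence: a_0,…,a_{7} = 2, 3, 20, 92, 448, 2160, 10432, 50368.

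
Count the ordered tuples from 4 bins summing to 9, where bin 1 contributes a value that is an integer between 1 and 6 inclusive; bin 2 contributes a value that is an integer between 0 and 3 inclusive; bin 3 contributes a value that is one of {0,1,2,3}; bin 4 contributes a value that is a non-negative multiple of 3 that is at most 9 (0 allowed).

31

The generating function for the choices is (z + z^2 + z^3 + z^4 + z^5 + z^6)·(1 + z + z^2 + z^3)·(1 + z + z^2 + z^3)·(1 + z^3 + z^6 + z^9); the count is [z^9].
(z + z^2 + z^3 + z^4 + z^5 + z^6) has coefficients 0,1,1,1,1,1,1 for degrees 0…6.
(1 + z + z^2 + z^3) has coefficients 1,1,1,1,0,0,0,0,0,0 for degrees 0…9.
Multiplying by (1 + z + z^2 + z^3) gives running coefficients 1,2,3,4,3,2,1,0,0,0 for degrees 0…9.
Finally multiplying by (1 + z^3 + z^6 + z^9), the product of all factors after the first has coefficients 1,2,3,5,5,5,6,5,5,6 for degrees 0…9.
[z^9] = 1·5 + 1·5 + 1·6 + 1·5 + 1·5 + 1·5 = 31.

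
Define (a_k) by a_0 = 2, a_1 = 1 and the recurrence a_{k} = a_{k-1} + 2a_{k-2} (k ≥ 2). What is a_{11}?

2047

The ordinary generating function has denominator 1 - x - 2x^2.
Iterating the recurrence: a_0,…,a_{11} = 2, 1, 5, 7, 17, 31, 65, 127, 257, 511, 1025, 2047.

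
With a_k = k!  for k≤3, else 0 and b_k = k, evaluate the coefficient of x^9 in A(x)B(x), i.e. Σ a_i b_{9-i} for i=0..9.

67

The convolution is the t^9 coefficient of A(t)B(t).
Σ = 1·9 + 1·8 + 2·7 + 6·6 + 0·5 + 0·4 + 0·3 + 0·2 + 0·1 + 0·0 = 67.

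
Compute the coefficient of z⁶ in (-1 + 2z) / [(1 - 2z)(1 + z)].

The denominator gives the recurrence a_n = a_(n−1) + 2a_(n−2) for n ≥ 2; the numerator fixes a_0 = -1, a_1 = 1.
Iterating: -1, 1, -1, 1, -1, 1, -1, so a_6 = -1.

-1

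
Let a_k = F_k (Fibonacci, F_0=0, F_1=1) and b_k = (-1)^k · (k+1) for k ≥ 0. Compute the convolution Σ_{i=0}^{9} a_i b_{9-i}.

Write out a_i and b_{9-i} for i = 0,…,9 and sum the products.
Σ = 0·(-10) + 1·9 + 1·(-8) + 2·7 + 3·(-6) + 5·5 + 8·(-4) + 13·3 + 21·(-2) + 34·1 = 21.

21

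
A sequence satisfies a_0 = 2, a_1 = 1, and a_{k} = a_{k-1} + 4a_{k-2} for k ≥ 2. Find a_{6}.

297

The ordinary generating function has denominator 1 - t - 4t^2.
Iterating the recurrence: a_0,…,a_{6} = 2, 1, 9, 13, 49, 101, 297.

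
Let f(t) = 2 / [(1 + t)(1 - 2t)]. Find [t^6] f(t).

The denominator gives the recurrence a_n = a_(n−1) + 2a_(n−2) for n ≥ 2; the numerator fixes a_0 = 2, a_1 = 2.
Iterating: 2, 2, 6, 10, 22, 42, 86, so a_6 = 86.

86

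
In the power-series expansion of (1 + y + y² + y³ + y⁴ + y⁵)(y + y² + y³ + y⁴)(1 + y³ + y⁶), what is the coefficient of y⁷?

(1 + y + y² + y³ + y⁴ + y⁵) has coefficients 1,1,1,1,1,1 for degrees 0…5.
(y + y² + y³ + y⁴) has coefficients 0,1,1,1,1,0,0,0 for degrees 0…7.
Finally multiplying by (1 + y³ + y⁶), the product of all factors after the first has coefficients 0,1,1,1,2,1,1,2 for degrees 0…7.
[y⁷] = 1·2 + 1·1 + 1·1 + 1·2 + 1·1 + 1·1 = 8.

8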